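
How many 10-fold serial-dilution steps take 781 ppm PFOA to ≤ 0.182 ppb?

Need 10ⁿ ≥ 4.29 × 10⁶, so n ≥ log(4.29 × 10⁶)/log(10) = 6.63.
Minimum whole steps: n = 7.

7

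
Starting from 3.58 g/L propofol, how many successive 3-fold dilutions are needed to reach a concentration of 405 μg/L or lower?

Need 3ⁿ ≥ 8840, so n ≥ log(8840)/log(3) = 8.27.
Minimum whole steps: n = 9.

9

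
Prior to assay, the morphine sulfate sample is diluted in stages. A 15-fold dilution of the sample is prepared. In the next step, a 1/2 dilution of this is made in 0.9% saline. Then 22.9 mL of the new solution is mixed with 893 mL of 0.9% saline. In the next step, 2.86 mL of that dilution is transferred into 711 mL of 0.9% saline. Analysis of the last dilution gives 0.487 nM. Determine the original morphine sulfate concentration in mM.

Overall dilution factor = 15 × 2 × 40.00 × 249.6 = 2.99 × 10⁵.
Original = 0.487 nM × 2.99 × 10⁵ = 1.46 × 10⁵ nM = 0.146 mM.

0.146 mM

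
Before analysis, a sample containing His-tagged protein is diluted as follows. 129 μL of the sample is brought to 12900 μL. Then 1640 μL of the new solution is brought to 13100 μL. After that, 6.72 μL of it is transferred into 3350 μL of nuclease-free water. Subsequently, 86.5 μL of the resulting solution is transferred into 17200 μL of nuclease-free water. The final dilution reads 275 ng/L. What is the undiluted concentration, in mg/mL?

Overall dilution factor = 100 × 7.988 × 499.5 × 199.8 = 7.97 × 10⁷.
Original = 275 ng/L × 7.97 × 10⁷ = 2.19 × 10¹⁰ ng/L = 21.9 mg/mL.

21.9 mg/mL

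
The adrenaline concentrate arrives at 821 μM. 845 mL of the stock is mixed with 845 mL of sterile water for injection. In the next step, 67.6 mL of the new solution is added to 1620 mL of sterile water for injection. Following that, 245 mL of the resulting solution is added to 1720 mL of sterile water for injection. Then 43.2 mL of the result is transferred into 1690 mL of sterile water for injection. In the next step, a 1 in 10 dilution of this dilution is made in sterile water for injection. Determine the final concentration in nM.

5.11 nM

Overall dilution factor = 2 × 24.96 × 8.020 × 40.12 × 10 = 1.61 × 10⁵.
821 μM / 1.61 × 10⁵ = 5.11 × 10⁻³ μM = 5.11 nM.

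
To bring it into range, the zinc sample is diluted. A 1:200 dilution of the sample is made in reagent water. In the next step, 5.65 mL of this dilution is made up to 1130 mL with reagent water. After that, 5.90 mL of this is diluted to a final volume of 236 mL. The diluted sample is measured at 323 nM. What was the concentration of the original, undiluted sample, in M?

Overall dilution factor = 200 × 200 × 40 = 1.60 × 10⁶.
Original = 323 nM × 1.60 × 10⁶ = 5.17 × 10⁸ nM = 0.517 M.

0.517 M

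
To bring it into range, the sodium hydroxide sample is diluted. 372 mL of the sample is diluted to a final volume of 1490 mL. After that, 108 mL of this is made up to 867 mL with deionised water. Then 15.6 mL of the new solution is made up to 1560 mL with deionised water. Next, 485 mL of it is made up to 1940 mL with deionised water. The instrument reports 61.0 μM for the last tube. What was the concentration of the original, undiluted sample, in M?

0.785 M

Overall dilution factor = 4.005 × 8.028 × 100 × 4 = 1.29 × 10⁴.
Original = 61.0 μM × 1.29 × 10⁴ = 7.85 × 10⁵ μM = 0.785 M.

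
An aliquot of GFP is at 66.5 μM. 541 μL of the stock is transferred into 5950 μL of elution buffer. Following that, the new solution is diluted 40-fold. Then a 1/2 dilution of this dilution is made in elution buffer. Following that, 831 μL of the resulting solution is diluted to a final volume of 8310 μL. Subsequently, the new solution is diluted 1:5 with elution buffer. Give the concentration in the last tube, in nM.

1.39 nM

Overall dilution factor = 12.00 × 40 × 2 × 10 × 5 = 4.80 × 10⁴.
66.5 μM / 4.80 × 10⁴ = 1.39 × 10⁻³ μM = 1.39 nM.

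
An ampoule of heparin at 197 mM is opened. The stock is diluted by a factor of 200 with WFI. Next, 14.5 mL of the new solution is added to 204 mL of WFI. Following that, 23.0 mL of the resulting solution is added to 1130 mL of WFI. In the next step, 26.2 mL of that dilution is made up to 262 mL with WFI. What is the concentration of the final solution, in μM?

Overall dilution factor = 200 × 15.07 × 50.13 × 10 = 1.51 × 10⁶.
197 mM / 1.51 × 10⁶ = 1.30 × 10⁻⁴ mM = 0.130 μM.

0.130 μM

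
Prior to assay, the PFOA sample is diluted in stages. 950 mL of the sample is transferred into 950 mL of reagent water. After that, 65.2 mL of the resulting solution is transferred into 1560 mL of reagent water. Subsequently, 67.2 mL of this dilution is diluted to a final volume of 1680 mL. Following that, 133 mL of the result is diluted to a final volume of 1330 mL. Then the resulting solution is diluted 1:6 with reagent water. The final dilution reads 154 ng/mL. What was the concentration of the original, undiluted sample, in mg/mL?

Overall dilution factor = 2 × 24.93 × 25 × 10 × 6 = 7.48 × 10⁴.
Original = 154 ng/mL × 7.48 × 10⁴ = 1.15 × 10⁷ ng/mL = 11.5 mg/mL.

11.5 mg/mL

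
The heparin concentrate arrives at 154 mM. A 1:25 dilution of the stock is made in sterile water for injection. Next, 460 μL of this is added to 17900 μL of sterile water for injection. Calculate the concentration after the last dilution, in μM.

154 μM

Overall dilution factor = 25 × 39.91 = 998.
154 mM / 998 = 0.154 mM = 154 μM.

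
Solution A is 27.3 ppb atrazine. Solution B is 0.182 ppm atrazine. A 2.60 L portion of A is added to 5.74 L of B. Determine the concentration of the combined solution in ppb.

C_B = 0.182 ppm = 182 ppb.
C_mix = (C_A·V_A + C_B·V_B)/(V_A + V_B) = (27.3×2.60 + 182×5.74) / 8.340 = 134 ppb.

134 ppb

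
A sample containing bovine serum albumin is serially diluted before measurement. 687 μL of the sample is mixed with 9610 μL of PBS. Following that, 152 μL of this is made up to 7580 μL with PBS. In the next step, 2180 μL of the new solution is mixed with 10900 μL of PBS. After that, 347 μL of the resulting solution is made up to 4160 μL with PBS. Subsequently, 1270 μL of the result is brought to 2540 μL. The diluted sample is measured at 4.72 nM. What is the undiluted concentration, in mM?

Overall dilution factor = 14.99 × 49.87 × 6 × 11.99 × 2 = 1.08 × 10⁵.
Original = 4.72 nM × 1.08 × 10⁵ = 5.08 × 10⁵ nM = 0.508 mM.

0.508 mM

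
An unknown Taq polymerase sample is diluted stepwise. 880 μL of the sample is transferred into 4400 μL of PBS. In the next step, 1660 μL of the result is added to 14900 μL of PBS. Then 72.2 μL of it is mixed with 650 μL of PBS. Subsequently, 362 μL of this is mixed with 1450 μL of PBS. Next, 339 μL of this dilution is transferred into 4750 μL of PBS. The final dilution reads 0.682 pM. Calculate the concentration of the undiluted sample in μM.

Overall dilution factor = 6 × 9.976 × 10.00 × 5.006 × 15.01 = 4.50 × 10⁴.
Original = 0.682 pM × 4.50 × 10⁴ = 3.07 × 10⁴ pM = 0.0307 μM.

0.0307 μM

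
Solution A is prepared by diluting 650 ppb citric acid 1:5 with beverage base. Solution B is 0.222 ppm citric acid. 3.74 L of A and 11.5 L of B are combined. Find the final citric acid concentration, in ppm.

0.199 ppm

C_A = 650 ppb / 5 = 130 ppb.
C_B = 0.222 ppm = 222 ppb.
C_mix = (C_A·V_A + C_B·V_B)/(V_A + V_B) = (130×3.74 + 222×11.5) / 15.24 = 199 ppb = 0.199 ppm.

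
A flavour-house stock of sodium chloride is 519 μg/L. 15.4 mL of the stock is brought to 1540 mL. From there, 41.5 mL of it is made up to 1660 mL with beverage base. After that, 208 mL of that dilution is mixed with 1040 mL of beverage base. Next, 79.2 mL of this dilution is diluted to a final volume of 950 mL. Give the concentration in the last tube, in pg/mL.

Overall dilution factor = 100 × 40 × 6 × 11.99 = 2.88 × 10⁵.
519 μg/L / 2.88 × 10⁵ = 1.80 × 10⁻³ μg/L = 1.80 pg/mL.

1.80 pg/mL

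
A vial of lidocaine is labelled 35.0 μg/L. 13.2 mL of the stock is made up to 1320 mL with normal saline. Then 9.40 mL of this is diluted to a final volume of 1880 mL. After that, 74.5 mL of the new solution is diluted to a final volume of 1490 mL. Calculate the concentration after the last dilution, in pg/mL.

Overall dilution factor = 100 × 200 × 20 = 4.00 × 10⁵.
35.0 μg/L / 4.00 × 10⁵ = 8.75 × 10⁻⁵ μg/L = 0.0875 pg/mL.

0.0875 pg/mL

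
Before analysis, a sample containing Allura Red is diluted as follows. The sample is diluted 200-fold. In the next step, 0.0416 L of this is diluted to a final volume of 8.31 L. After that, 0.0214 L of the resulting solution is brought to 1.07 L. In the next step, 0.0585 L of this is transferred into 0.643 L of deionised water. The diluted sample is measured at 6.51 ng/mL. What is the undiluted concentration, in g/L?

Overall dilution factor = 200 × 199.8 × 50 × 11.99 = 2.40 × 10⁷.
Original = 6.51 ng/mL × 2.40 × 10⁷ = 1.56 × 10⁸ ng/mL = 156 g/L.

156 g/L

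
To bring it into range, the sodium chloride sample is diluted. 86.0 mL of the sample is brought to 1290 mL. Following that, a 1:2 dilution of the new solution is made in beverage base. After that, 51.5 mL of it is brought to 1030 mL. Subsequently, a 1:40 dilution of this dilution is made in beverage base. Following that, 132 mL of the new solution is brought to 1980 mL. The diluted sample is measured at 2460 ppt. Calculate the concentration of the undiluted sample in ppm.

886 ppm

Overall dilution factor = 15 × 2 × 20 × 40 × 15 = 3.60 × 10⁵.
Original = 2460 ppt × 3.60 × 10⁵ = 8.86 × 10⁸ ppt = 886 ppm.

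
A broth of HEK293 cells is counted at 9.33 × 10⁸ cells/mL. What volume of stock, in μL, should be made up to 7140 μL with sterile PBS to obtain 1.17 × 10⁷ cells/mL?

89.5 μL

V₁ = C₂V₂/C₁ = 1.17 × 10⁷ × 7140 / 9.33 × 10⁸ = 89.5 μL.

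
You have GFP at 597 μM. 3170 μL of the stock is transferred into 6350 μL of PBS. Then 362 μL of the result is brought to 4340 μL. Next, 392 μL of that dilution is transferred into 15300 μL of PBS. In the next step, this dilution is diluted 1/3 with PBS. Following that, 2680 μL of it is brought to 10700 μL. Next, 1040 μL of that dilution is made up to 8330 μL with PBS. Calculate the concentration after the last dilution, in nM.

4.32 nM

Overall dilution factor = 3.003 × 11.99 × 40.03 × 3 × 3.993 × 8.010 = 1.38 × 10⁵.
597 μM / 1.38 × 10⁵ = 4.32 × 10⁻³ μM = 4.32 nM.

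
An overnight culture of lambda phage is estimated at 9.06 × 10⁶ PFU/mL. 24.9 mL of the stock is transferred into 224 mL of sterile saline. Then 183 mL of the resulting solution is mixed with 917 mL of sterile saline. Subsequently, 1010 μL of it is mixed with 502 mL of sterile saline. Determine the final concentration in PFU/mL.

303 PFU/mL

Overall dilution factor = 9.996 × 6.011 × 498.0 = 2.99 × 10⁴.
9.06 × 10⁶ PFU/mL / 2.99 × 10⁴ = 303 PFU/mL.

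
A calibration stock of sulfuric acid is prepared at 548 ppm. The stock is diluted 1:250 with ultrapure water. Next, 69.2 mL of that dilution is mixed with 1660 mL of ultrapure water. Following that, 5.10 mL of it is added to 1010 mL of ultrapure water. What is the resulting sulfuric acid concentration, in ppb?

Overall dilution factor = 250 × 24.99 × 199.0 = 1.24 × 10⁶.
548 ppm / 1.24 × 10⁶ = 4.41 × 10⁻⁴ ppm = 0.441 ppb.

0.441 ppb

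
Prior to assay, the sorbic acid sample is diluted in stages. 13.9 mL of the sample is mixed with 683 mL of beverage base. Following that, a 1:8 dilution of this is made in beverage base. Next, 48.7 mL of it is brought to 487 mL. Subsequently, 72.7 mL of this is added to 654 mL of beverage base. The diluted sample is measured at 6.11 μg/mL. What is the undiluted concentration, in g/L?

Overall dilution factor = 50.14 × 8 × 10 × 9.996 = 4.01 × 10⁴.
Original = 6.11 μg/mL × 4.01 × 10⁴ = 2.45 × 10⁵ μg/mL = 245 g/L.

245 g/L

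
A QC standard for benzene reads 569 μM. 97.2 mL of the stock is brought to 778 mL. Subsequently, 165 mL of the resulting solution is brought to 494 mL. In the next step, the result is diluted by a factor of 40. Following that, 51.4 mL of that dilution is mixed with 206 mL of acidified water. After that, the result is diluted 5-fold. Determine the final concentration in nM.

23.7 nM

Overall dilution factor = 8.004 × 2.994 × 40 × 5.008 × 5 = 2.40 × 10⁴.
569 μM / 2.40 × 10⁴ = 0.0237 μM = 23.7 nM.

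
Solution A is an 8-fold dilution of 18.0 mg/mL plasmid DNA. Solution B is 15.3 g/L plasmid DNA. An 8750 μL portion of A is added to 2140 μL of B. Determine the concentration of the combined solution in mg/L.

4810 mg/L

C_A = 18.0 mg/mL / 8 = 2.25 mg/mL.
C_B = 15.3 g/L = 15.3 mg/mL.
C_mix = (C_A·V_A + C_B·V_B)/(V_A + V_B) = (2.25×8750 + 15.3×2140) / 10890 = 4.81 mg/mL = 4810 mg/L.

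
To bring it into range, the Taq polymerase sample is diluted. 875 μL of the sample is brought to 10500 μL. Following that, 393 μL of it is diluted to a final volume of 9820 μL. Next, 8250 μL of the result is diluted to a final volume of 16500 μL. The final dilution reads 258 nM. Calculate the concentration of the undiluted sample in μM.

Overall dilution factor = 12 × 24.99 × 2 = 600.
Original = 258 nM × 600 = 1.55 × 10⁵ nM = 155 μM.

155 μM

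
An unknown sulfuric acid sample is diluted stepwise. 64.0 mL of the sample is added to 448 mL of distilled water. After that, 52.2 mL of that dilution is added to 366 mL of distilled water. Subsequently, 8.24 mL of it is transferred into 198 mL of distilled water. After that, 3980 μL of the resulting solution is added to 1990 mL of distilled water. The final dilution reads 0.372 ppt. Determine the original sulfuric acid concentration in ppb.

299 ppb

Overall dilution factor = 8 × 8.011 × 25.03 × 501 = 8.04 × 10⁵.
Original = 0.372 ppt × 8.04 × 10⁵ = 2.99 × 10⁵ ppt = 299 ppb.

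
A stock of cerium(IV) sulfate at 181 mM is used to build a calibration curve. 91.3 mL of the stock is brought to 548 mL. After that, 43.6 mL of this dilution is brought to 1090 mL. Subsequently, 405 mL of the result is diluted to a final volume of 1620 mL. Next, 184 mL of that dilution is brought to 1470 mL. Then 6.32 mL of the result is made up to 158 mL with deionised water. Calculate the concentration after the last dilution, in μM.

Overall dilution factor = 6.002 × 25 × 4 × 7.989 × 25 = 1.20 × 10⁵.
181 mM / 1.20 × 10⁵ = 1.51 × 10⁻³ mM = 1.51 μM.

1.51 μM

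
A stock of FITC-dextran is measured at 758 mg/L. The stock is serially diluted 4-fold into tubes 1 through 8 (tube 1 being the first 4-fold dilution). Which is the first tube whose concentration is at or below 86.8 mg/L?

Tube n has concentration 758 mg/L / 4ⁿ.
Need 4ⁿ ≥ 758 mg/L / 86.8 mg/L = 8.73, so n ≥ 1.56.
First such tube: n = 2.

tube 2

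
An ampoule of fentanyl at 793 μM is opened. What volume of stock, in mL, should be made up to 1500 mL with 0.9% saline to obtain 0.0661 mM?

0.0661 mM = 66.1 μM.
V₁ = C₂V₂/C₁ = 66.1 × 1500 / 793 = 125 mL.

125 mL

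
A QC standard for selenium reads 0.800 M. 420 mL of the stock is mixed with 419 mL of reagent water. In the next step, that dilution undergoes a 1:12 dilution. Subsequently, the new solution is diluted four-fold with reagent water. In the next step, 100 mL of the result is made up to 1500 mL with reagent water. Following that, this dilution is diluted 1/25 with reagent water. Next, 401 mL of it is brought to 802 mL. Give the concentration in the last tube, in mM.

Overall dilution factor = 1.998 × 12 × 4 × 15 × 25 × 2 = 7.19 × 10⁴.
0.800 M / 7.19 × 10⁴ = 1.11 × 10⁻⁵ M = 0.0111 mM.

0.0111 mM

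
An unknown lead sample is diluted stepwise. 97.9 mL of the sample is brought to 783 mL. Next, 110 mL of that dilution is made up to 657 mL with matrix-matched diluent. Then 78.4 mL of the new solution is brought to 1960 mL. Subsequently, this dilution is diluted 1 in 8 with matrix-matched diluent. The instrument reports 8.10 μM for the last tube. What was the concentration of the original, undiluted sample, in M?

Overall dilution factor = 7.998 × 5.973 × 25 × 8 = 9554.
Original = 8.10 μM × 9554 = 7.74 × 10⁴ μM = 0.0774 M.

0.0774 M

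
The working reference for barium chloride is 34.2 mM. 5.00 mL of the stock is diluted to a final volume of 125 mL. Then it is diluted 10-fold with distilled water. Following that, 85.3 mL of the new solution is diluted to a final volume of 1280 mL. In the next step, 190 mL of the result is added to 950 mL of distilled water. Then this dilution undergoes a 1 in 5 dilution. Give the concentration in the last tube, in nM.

Overall dilution factor = 25 × 10 × 15.01 × 6 × 5 = 1.13 × 10⁵.
34.2 mM / 1.13 × 10⁵ = 3.04 × 10⁻⁴ mM = 304 nM.

304 nM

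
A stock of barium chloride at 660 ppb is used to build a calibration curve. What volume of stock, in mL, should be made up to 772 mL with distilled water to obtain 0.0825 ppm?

96.5 mL

0.0825 ppm = 82.5 ppb.
V₁ = C₂V₂/C₁ = 82.5 × 772 / 660 = 96.5 mL.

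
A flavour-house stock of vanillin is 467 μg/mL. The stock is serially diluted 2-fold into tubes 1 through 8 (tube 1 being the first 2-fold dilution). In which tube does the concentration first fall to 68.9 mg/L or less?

tube 3

Tube n has concentration 467 μg/mL / 2ⁿ.
Need 2ⁿ ≥ 467 μg/mL / 68.9 mg/L = 6.78, so n ≥ 2.76.
First such tube: n = 3.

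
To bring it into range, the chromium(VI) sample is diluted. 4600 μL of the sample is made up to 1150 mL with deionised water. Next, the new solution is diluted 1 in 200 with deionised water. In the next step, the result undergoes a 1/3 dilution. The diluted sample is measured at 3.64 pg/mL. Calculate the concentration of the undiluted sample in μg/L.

546 μg/L

Overall dilution factor = 250 × 200 × 3 = 1.50 × 10⁵.
Original = 3.64 pg/mL × 1.50 × 10⁵ = 5.46 × 10⁵ pg/mL = 546 μg/L.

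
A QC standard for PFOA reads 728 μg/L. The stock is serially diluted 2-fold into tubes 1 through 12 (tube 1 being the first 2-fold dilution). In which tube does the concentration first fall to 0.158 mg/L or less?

Tube n has concentration 728 μg/L / 2ⁿ.
Need 2ⁿ ≥ 728 μg/L / 0.158 mg/L = 4.61, so n ≥ 2.20.
First such tube: n = 3.

tube 3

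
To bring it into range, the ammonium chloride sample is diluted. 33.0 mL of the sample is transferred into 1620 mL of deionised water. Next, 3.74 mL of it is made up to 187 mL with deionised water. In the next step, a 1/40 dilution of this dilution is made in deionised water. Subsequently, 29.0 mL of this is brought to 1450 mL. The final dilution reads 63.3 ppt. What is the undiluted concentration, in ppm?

Overall dilution factor = 50.09 × 50 × 40 × 50 = 5.01 × 10⁶.
Original = 63.3 ppt × 5.01 × 10⁶ = 3.17 × 10⁸ ppt = 317 ppm.

317 ppm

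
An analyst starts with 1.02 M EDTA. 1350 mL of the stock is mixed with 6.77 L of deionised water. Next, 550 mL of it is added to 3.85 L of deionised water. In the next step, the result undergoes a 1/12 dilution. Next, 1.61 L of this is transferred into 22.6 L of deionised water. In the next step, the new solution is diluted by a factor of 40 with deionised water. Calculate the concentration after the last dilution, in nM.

Overall dilution factor = 6.015 × 8 × 12 × 15.04 × 40 = 3.47 × 10⁵.
1.02 M / 3.47 × 10⁵ = 2.94 × 10⁻⁶ M = 2940 nM.

2940 nM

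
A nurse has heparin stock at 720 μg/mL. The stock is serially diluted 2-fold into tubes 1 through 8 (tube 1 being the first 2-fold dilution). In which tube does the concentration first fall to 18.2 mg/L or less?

tube 6

Tube n has concentration 720 μg/mL / 2ⁿ.
Need 2ⁿ ≥ 720 μg/mL / 18.2 mg/L = 39.6, so n ≥ 5.31.
First such tube: n = 6.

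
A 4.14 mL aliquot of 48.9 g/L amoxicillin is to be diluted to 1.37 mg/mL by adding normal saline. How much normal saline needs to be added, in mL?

144 mL

1.37 mg/mL = 1.37 g/L.
V₂ = C₁V₁/C₂ = 48.9 × 4.14 / 1.37 = 148 mL.
Diluent to add = V₂ − V₁ = 148 − 4.14 = 144 mL.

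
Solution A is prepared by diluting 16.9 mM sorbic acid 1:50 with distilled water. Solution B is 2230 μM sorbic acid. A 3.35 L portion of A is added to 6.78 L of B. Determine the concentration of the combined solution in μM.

1600 μM

C_A = 16.9 mM / 50 = 0.338 mM.
C_B = 2230 μM = 2.23 mM.
C_mix = (C_A·V_A + C_B·V_B)/(V_A + V_B) = (0.338×3.35 + 2.23×6.78) / 10.13 = 1.60 mM = 1600 μM.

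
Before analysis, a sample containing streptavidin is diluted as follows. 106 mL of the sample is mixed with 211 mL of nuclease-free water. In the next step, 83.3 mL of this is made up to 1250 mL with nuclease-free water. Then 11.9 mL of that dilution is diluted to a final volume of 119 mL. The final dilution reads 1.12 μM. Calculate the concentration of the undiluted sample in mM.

0.503 mM

Overall dilution factor = 2.991 × 15.01 × 10 = 449.
Original = 1.12 μM × 449 = 503 μM = 0.503 mM.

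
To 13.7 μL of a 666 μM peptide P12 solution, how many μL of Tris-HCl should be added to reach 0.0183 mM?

485 μL

0.0183 mM = 18.3 μM.
V₂ = C₁V₁/C₂ = 666 × 13.7 / 18.3 = 499 μL.
Diluent to add = V₂ − V₁ = 499 − 13.7 = 485 μL.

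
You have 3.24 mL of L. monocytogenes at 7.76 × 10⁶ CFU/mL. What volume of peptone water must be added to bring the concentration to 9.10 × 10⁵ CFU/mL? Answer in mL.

24.4 mL

V₂ = C₁V₁/C₂ = 7.76 × 10⁶ × 3.24 / 9.10 × 10⁵ = 27.6 mL.
Diluent to add = V₂ − V₁ = 27.6 − 3.24 = 24.4 mL.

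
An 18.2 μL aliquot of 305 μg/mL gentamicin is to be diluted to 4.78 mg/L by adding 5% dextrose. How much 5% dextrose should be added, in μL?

1140 μL

4.78 mg/L = 4.78 μg/mL.
V₂ = C₁V₁/C₂ = 305 × 18.2 / 4.78 = 1161 μL.
Diluent to add = V₂ − V₁ = 1161 − 18.2 = 1140 μL.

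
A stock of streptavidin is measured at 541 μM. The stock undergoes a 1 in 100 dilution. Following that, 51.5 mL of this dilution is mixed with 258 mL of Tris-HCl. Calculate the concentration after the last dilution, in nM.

Overall dilution factor = 100 × 6.010 = 601.
541 μM / 601 = 0.900 μM = 900 nM.

900 nM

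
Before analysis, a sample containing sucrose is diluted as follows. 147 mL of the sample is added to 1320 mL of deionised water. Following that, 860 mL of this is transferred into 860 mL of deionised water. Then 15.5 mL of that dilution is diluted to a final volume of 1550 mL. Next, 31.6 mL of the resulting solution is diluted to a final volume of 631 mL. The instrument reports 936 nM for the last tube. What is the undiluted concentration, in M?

Overall dilution factor = 9.980 × 2 × 100 × 19.97 = 3.99 × 10⁴.
Original = 936 nM × 3.99 × 10⁴ = 3.73 × 10⁷ nM = 0.0373 M.

0.0373 M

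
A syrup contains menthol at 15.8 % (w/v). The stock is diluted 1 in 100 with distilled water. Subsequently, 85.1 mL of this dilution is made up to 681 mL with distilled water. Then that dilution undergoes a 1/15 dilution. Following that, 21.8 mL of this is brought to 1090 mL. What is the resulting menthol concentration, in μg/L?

Overall dilution factor = 100 × 8.002 × 15 × 50 = 6.00 × 10⁵.
15.8 % (w/v) / 6.00 × 10⁵ = 2.63 × 10⁻⁵ % (w/v) = 263 μg/L.

263 μg/L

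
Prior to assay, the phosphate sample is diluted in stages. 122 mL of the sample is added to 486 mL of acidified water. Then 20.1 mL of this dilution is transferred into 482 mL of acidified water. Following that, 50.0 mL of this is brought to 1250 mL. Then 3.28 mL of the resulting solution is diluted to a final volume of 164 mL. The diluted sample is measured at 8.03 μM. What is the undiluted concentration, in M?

1.25 M

Overall dilution factor = 4.984 × 24.98 × 25 × 50 = 1.56 × 10⁵.
Original = 8.03 μM × 1.56 × 10⁵ = 1.25 × 10⁶ μM = 1.25 M.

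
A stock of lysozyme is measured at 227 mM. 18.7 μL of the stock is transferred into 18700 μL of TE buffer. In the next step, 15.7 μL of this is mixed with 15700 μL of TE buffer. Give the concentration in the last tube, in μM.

0.227 μM

Overall dilution factor = 1001 × 1001 = 1.00 × 10⁶.
227 mM / 1.00 × 10⁶ = 2.27 × 10⁻⁴ mM = 0.227 μM.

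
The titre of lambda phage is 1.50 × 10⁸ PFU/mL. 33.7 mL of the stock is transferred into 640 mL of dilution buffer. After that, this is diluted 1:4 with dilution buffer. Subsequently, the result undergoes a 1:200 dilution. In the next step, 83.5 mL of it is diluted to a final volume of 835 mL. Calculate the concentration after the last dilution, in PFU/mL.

Overall dilution factor = 19.99 × 4 × 200 × 10 = 1.60 × 10⁵.
1.50 × 10⁸ PFU/mL / 1.60 × 10⁵ = 938 PFU/mL.

938 PFU/mL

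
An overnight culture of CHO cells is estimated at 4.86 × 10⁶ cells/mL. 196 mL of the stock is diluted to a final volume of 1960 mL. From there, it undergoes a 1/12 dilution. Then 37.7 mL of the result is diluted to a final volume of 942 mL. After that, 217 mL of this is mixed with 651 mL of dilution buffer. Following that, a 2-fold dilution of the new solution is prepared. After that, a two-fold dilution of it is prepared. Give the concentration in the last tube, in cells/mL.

101 cells/mL

Overall dilution factor = 10 × 12 × 24.99 × 4 × 2 × 2 = 4.80 × 10⁴.
4.86 × 10⁶ cells/mL / 4.80 × 10⁴ = 101 cells/mL.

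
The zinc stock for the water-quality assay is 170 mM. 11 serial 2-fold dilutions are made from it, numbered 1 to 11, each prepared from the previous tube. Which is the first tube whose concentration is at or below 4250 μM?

tube 6

Tube n has concentration 170 mM / 2ⁿ.
Need 2ⁿ ≥ 170 mM / 4250 μM = 40.0, so n ≥ 5.32.
First such tube: n = 6.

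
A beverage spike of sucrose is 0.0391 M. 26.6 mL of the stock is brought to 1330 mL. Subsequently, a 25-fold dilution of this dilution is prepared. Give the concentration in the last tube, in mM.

0.0313 mM

Overall dilution factor = 50 × 25 = 1250.
0.0391 M / 1250 = 3.13 × 10⁻⁵ M = 0.0313 mM.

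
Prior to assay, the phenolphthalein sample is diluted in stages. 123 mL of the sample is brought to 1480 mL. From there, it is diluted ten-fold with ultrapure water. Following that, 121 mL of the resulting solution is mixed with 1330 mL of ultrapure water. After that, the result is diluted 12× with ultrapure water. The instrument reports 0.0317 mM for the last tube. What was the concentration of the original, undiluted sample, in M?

0.549 M

Overall dilution factor = 12.03 × 10 × 11.99 × 12 = 1.73 × 10⁴.
Original = 0.0317 mM × 1.73 × 10⁴ = 549 mM = 0.549 M.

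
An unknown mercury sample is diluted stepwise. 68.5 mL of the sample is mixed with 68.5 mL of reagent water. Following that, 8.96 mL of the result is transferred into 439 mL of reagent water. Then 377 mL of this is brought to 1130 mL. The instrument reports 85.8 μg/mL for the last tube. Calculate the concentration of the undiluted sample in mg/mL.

Overall dilution factor = 2 × 50.00 × 2.997 = 300.
Original = 85.8 μg/mL × 300 = 2.57 × 10⁴ μg/mL = 25.7 mg/mL.

25.7 mg/mL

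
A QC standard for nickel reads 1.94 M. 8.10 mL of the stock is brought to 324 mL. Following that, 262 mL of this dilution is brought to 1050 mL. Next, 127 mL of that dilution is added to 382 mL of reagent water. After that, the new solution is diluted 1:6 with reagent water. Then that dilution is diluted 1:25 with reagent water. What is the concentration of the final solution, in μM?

20.1 μM

Overall dilution factor = 40 × 4.008 × 4.008 × 6 × 25 = 9.64 × 10⁴.
1.94 M / 9.64 × 10⁴ = 2.01 × 10⁻⁵ M = 20.1 μM.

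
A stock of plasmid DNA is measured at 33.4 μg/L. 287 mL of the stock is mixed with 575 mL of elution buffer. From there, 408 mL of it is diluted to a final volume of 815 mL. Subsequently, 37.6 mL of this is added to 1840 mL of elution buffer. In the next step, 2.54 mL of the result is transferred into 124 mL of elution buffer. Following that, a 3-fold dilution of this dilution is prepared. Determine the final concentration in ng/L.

Overall dilution factor = 3.003 × 1.998 × 49.94 × 49.82 × 3 = 4.48 × 10⁴.
33.4 μg/L / 4.48 × 10⁴ = 7.46 × 10⁻⁴ μg/L = 0.746 ng/L.

0.746 ng/L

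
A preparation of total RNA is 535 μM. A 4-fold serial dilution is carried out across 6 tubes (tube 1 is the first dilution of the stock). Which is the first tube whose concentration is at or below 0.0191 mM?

tube 3

Tube n has concentration 535 μM / 4ⁿ.
Need 4ⁿ ≥ 535 μM / 0.0191 mM = 28.0, so n ≥ 2.40.
First such tube: n = 3.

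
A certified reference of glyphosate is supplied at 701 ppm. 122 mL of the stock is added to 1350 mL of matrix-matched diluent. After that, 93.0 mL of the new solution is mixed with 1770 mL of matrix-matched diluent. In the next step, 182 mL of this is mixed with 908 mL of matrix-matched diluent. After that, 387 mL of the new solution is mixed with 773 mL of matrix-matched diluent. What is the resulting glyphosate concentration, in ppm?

Overall dilution factor = 12.07 × 20.03 × 5.989 × 2.997 = 4339.
701 ppm / 4339 = 0.162 ppm.

0.162 ppm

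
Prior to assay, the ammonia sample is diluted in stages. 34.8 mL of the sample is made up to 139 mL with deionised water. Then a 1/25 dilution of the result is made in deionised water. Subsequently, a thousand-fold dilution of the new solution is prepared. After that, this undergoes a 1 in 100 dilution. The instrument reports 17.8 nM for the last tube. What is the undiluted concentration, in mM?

178 mM

Overall dilution factor = 3.994 × 25 × 1000 × 100 = 9.99 × 10⁶.
Original = 17.8 nM × 9.99 × 10⁶ = 1.78 × 10⁸ nM = 178 mM.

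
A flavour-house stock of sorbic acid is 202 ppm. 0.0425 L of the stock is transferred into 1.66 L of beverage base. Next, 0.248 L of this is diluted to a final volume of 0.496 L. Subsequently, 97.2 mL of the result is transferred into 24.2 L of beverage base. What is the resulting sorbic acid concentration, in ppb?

Overall dilution factor = 40.06 × 2 × 250.0 = 2.00 × 10⁴.
202 ppm / 2.00 × 10⁴ = 0.0101 ppm = 10.1 ppb.

10.1 ppb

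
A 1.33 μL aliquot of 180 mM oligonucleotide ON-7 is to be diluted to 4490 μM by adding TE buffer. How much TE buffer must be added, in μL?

52.0 μL

4490 μM = 4.49 mM.
V₂ = C₁V₁/C₂ = 180 × 1.33 / 4.49 = 53.3 μL.
Diluent to add = V₂ − V₁ = 53.3 − 1.33 = 52.0 μL.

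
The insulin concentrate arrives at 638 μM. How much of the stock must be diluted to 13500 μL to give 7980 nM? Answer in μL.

169 μL

7980 nM = 7.98 μM.
V₁ = C₂V₂/C₁ = 7.98 × 13500 / 638 = 169 μL.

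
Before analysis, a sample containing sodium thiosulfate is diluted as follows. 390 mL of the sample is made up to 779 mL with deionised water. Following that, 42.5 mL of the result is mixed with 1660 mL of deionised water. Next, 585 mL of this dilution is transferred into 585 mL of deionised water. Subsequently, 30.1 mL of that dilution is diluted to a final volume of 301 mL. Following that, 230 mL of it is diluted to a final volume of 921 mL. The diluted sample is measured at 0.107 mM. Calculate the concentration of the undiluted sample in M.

Overall dilution factor = 1.997 × 40.06 × 2 × 10 × 4.004 = 6408.
Original = 0.107 mM × 6408 = 686 mM = 0.686 M.

0.686 M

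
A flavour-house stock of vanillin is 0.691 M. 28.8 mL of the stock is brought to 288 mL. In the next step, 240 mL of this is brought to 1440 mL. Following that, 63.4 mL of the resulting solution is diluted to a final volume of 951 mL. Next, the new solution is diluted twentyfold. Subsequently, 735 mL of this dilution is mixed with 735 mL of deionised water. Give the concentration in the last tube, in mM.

Overall dilution factor = 10 × 6 × 15 × 20 × 2 = 3.60 × 10⁴.
0.691 M / 3.60 × 10⁴ = 1.92 × 10⁻⁵ M = 0.0192 mM.

0.0192 mM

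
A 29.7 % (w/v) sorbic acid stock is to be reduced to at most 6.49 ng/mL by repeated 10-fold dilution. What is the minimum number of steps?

Need 10ⁿ ≥ 4.58 × 10⁷, so n ≥ log(4.58 × 10⁷)/log(10) = 7.66.
Minimum whole steps: n = 8.

8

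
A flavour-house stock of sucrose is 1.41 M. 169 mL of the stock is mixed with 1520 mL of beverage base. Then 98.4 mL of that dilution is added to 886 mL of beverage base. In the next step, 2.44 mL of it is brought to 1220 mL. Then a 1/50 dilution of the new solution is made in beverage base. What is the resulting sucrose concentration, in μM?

Overall dilution factor = 9.994 × 10.00 × 500 × 50 = 2.50 × 10⁶.
1.41 M / 2.50 × 10⁶ = 5.64 × 10⁻⁷ M = 0.564 μM.

0.564 μM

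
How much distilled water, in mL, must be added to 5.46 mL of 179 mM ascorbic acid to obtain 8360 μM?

8360 μM = 8.36 mM.
V₂ = C₁V₁/C₂ = 179 × 5.46 / 8.36 = 117 mL.
Diluent to add = V₂ − V₁ = 117 − 5.46 = 111 mL.

111 mL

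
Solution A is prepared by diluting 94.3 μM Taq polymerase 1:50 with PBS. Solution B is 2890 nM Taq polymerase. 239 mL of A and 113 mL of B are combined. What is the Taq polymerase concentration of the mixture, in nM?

C_A = 94.3 μM / 50 = 1.89 μM.
C_B = 2890 nM = 2.89 μM.
C_mix = (C_A·V_A + C_B·V_B)/(V_A + V_B) = (1.89×239 + 2.89×113) / 352.0 = 2.21 μM = 2210 nM.

2210 nM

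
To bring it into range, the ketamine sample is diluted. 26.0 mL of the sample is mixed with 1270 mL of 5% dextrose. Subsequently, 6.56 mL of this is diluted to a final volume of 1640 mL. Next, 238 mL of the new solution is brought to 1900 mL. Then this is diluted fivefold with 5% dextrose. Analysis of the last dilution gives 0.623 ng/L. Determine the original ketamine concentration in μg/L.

310 μg/L

Overall dilution factor = 49.85 × 250 × 7.983 × 5 = 4.97 × 10⁵.
Original = 0.623 ng/L × 4.97 × 10⁵ = 3.10 × 10⁵ ng/L = 310 μg/L.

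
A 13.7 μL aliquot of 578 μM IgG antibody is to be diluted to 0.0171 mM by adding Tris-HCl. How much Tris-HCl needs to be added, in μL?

0.0171 mM = 17.1 μM.
V₂ = C₁V₁/C₂ = 578 × 13.7 / 17.1 = 463 μL.
Diluent to add = V₂ − V₁ = 463 − 13.7 = 449 μL.

449 μL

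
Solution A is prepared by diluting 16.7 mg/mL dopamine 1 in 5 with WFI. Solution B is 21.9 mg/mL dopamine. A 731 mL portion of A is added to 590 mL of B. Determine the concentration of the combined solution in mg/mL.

11.6 mg/mL

C_A = 16.7 mg/mL / 5 = 3.34 mg/mL.
C_mix = (C_A·V_A + C_B·V_B)/(V_A + V_B) = (3.34×731 + 21.9×590) / 1321 = 11.6 mg/mL.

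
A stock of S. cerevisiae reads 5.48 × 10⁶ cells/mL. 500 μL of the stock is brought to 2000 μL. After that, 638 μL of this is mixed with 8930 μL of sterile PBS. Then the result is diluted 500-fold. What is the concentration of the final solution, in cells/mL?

Overall dilution factor = 4 × 15.00 × 500 = 3.00 × 10⁴.
5.48 × 10⁶ cells/mL / 3.00 × 10⁴ = 183 cells/mL.

183 cells/mL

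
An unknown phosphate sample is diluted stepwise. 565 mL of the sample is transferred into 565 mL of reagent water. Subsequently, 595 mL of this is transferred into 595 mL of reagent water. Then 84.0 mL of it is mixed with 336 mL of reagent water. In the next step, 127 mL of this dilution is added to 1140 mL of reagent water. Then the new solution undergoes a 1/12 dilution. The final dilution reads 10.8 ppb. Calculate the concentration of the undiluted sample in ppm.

25.9 ppm

Overall dilution factor = 2 × 2 × 5 × 9.976 × 12 = 2394.
Original = 10.8 ppb × 2394 = 2.59 × 10⁴ ppb = 25.9 ppm.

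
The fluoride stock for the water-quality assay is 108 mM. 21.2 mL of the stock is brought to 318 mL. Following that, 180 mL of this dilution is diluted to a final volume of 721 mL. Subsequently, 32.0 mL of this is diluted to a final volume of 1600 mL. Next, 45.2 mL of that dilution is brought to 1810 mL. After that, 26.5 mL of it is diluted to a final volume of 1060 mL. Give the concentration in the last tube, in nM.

22.4 nM

Overall dilution factor = 15 × 4.006 × 50 × 40.04 × 40 = 4.81 × 10⁶.
108 mM / 4.81 × 10⁶ = 2.24 × 10⁻⁵ mM = 22.4 nM.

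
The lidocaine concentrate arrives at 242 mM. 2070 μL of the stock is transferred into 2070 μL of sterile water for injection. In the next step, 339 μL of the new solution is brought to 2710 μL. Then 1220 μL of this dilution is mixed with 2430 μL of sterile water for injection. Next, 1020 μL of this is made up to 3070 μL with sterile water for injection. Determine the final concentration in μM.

Overall dilution factor = 2 × 7.994 × 2.992 × 3.010 = 144.
242 mM / 144 = 1.68 mM = 1680 μM.

1680 μM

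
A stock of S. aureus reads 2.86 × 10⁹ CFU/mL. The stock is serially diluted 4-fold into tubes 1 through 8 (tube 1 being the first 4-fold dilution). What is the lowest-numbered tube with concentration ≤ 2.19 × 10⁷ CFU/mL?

Tube n has concentration 2.86 × 10⁹ CFU/mL / 4ⁿ.
Need 4ⁿ ≥ 2.86 × 10⁹ CFU/mL / 2.19 × 10⁷ CFU/mL = 131, so n ≥ 3.51.
First such tube: n = 4.

tube 4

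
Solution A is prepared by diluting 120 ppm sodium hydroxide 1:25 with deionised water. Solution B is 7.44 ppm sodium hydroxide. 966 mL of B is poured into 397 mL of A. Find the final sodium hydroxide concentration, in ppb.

6670 ppb

C_A = 120 ppm / 25 = 4.80 ppm.
C_mix = (C_A·V_A + C_B·V_B)/(V_A + V_B) = (4.80×397 + 7.44×966) / 1363 = 6.67 ppm = 6670 ppb.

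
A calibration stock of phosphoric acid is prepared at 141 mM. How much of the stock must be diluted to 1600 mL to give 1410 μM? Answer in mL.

16.0 mL

1410 μM = 1.41 mM.
V₁ = C₂V₂/C₁ = 1.41 × 1600 / 141 = 16.0 mL.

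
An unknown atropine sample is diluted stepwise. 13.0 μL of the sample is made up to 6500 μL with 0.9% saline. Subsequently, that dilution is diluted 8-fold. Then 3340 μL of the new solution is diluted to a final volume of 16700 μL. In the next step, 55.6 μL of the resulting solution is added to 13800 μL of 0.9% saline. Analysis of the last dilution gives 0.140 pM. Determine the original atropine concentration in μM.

0.698 μM

Overall dilution factor = 500 × 8 × 5 × 249.2 = 4.98 × 10⁶.
Original = 0.140 pM × 4.98 × 10⁶ = 6.98 × 10⁵ pM = 0.698 μM.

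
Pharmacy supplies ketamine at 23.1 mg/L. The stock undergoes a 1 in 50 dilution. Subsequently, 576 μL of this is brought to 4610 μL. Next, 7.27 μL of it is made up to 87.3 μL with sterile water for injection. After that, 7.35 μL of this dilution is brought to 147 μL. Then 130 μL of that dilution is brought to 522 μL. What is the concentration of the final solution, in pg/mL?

Overall dilution factor = 50 × 8.003 × 12.01 × 20 × 4.015 = 3.86 × 10⁵.
23.1 mg/L / 3.86 × 10⁵ = 5.99 × 10⁻⁵ mg/L = 59.9 pg/mL.

59.9 pg/mL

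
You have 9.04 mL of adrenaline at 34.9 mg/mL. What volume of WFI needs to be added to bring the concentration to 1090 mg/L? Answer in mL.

1090 mg/L = 1.09 mg/mL.
V₂ = C₁V₁/C₂ = 34.9 × 9.04 / 1.09 = 289 mL.
Diluent to add = V₂ − V₁ = 289 − 9.04 = 280 mL.

280 mL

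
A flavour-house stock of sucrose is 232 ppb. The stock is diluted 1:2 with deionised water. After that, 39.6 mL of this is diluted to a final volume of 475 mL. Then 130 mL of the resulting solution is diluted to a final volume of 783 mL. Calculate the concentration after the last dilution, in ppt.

Overall dilution factor = 2 × 11.99 × 6.023 = 144.
232 ppb / 144 = 1.61 ppb = 1610 ppt.

1610 ppt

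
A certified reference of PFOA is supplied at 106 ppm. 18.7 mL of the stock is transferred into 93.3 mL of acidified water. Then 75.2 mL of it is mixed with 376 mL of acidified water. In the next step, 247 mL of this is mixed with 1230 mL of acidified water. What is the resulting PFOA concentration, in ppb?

Overall dilution factor = 5.989 × 6 × 5.980 = 215.
106 ppm / 215 = 0.493 ppm = 493 ppb.

493 ppb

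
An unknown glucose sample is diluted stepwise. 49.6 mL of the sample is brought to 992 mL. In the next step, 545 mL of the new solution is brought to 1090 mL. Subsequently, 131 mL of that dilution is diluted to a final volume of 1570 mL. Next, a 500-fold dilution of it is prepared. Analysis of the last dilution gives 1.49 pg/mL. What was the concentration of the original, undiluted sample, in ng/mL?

Overall dilution factor = 20 × 2 × 11.98 × 500 = 2.40 × 10⁵.
Original = 1.49 pg/mL × 2.40 × 10⁵ = 3.57 × 10⁵ pg/mL = 357 ng/mL.

357 ng/mL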